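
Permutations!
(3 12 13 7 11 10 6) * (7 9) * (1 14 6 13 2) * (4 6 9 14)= (1 4 6 3 12 2)(7 11 10 13 14 9)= [0, 4, 1, 12, 6, 5, 3, 11, 8, 7, 13, 10, 2, 14, 9]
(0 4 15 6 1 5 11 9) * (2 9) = (0 4 15 6 1 5 11 2 9) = [4, 5, 9, 3, 15, 11, 1, 7, 8, 0, 10, 2, 12, 13, 14, 6]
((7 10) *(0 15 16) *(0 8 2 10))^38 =((0 15 16 8 2 10 7))^38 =(0 8 7 16 10 15 2)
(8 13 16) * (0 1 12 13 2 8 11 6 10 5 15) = (0 1 12 13 16 11 6 10 5 15)(2 8) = [1, 12, 8, 3, 4, 15, 10, 7, 2, 9, 5, 6, 13, 16, 14, 0, 11]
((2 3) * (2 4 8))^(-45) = (2 8 4 3)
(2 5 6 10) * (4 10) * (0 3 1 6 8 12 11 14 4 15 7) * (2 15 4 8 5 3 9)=(0 9 2 3 1 6 4 10 15 7)(8 12 11 14)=[9, 6, 3, 1, 10, 5, 4, 0, 12, 2, 15, 14, 11, 13, 8, 7]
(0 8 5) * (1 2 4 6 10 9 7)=(0 8 5)(1 2 4 6 10 9 7)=[8, 2, 4, 3, 6, 0, 10, 1, 5, 7, 9]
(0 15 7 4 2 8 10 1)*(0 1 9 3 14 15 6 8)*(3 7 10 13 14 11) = (0 6 8 13 14 15 10 9 7 4 2)(3 11) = [6, 1, 0, 11, 2, 5, 8, 4, 13, 7, 9, 3, 12, 14, 15, 10]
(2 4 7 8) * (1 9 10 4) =(1 9 10 4 7 8 2) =[0, 9, 1, 3, 7, 5, 6, 8, 2, 10, 4]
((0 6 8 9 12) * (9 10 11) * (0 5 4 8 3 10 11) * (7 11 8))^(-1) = ((0 6 3 10)(4 7 11 9 12 5))^(-1) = (0 10 3 6)(4 5 12 9 11 7)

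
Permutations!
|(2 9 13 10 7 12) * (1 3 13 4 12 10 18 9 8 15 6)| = 22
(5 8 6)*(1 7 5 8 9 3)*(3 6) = [0, 7, 2, 1, 4, 9, 8, 5, 3, 6] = (1 7 5 9 6 8 3)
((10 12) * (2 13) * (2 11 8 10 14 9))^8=((2 13 11 8 10 12 14 9))^8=(14)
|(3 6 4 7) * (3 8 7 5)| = 4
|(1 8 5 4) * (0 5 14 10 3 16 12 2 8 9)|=35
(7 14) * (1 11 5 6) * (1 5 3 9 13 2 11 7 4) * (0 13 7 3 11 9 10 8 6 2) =[13, 3, 9, 10, 1, 2, 5, 14, 6, 7, 8, 11, 12, 0, 4] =(0 13)(1 3 10 8 6 5 2 9 7 14 4)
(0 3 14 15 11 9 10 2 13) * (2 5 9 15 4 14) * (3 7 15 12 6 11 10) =(0 7 15 10 5 9 3 2 13)(4 14)(6 11 12) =[7, 1, 13, 2, 14, 9, 11, 15, 8, 3, 5, 12, 6, 0, 4, 10]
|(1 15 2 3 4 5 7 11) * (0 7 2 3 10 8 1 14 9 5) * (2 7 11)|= 13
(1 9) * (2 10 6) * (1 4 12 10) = [0, 9, 1, 3, 12, 5, 2, 7, 8, 4, 6, 11, 10] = (1 9 4 12 10 6 2)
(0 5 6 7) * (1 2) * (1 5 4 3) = (0 4 3 1 2 5 6 7) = [4, 2, 5, 1, 3, 6, 7, 0]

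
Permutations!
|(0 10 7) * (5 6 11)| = |(0 10 7)(5 6 11)| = 3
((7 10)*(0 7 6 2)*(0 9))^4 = ((0 7 10 6 2 9))^4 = (0 2 10)(6 7 9)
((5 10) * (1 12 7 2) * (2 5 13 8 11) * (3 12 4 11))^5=(1 4 11 2)(3 13 5 12 8 10 7)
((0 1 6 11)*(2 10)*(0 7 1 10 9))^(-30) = (0 2)(1 11)(6 7)(9 10)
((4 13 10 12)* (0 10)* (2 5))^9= ((0 10 12 4 13)(2 5))^9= (0 13 4 12 10)(2 5)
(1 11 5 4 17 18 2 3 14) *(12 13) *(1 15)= [0, 11, 3, 14, 17, 4, 6, 7, 8, 9, 10, 5, 13, 12, 15, 1, 16, 18, 2]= (1 11 5 4 17 18 2 3 14 15)(12 13)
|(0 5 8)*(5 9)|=4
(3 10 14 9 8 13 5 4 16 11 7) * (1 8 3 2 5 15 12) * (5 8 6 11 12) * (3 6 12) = [0, 12, 8, 10, 16, 4, 11, 2, 13, 6, 14, 7, 1, 15, 9, 5, 3] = (1 12)(2 8 13 15 5 4 16 3 10 14 9 6 11 7)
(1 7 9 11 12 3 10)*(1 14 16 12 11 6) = (1 7 9 6)(3 10 14 16 12) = [0, 7, 2, 10, 4, 5, 1, 9, 8, 6, 14, 11, 3, 13, 16, 15, 12]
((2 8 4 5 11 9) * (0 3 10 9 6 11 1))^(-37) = ((0 3 10 9 2 8 4 5 1)(6 11))^(-37) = (0 1 5 4 8 2 9 10 3)(6 11)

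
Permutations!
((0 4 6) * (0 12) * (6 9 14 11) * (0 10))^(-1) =(0 10 12 6 11 14 9 4)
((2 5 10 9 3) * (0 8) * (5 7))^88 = ((0 8)(2 7 5 10 9 3))^88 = (2 9 5)(3 10 7)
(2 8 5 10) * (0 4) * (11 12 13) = (0 4)(2 8 5 10)(11 12 13) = [4, 1, 8, 3, 0, 10, 6, 7, 5, 9, 2, 12, 13, 11]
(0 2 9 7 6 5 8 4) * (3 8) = (0 2 9 7 6 5 3 8 4) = [2, 1, 9, 8, 0, 3, 5, 6, 4, 7]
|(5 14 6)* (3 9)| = |(3 9)(5 14 6)| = 6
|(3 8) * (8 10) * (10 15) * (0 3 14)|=6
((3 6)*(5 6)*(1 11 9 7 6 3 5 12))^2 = (1 9 6 3)(5 12 11 7)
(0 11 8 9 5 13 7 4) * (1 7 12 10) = (0 11 8 9 5 13 12 10 1 7 4) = [11, 7, 2, 3, 0, 13, 6, 4, 9, 5, 1, 8, 10, 12]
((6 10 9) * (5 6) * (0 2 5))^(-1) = ((0 2 5 6 10 9))^(-1) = (0 9 10 6 5 2)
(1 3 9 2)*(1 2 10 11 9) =(1 3)(9 10 11) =[0, 3, 2, 1, 4, 5, 6, 7, 8, 10, 11, 9]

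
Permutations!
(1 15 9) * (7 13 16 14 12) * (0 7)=(0 7 13 16 14 12)(1 15 9)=[7, 15, 2, 3, 4, 5, 6, 13, 8, 1, 10, 11, 0, 16, 12, 9, 14]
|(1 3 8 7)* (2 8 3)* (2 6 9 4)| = 7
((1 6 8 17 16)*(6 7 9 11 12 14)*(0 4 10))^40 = ((0 4 10)(1 7 9 11 12 14 6 8 17 16))^40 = (17)(0 4 10)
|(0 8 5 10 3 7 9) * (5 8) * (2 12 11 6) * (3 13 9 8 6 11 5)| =|(0 3 7 8 6 2 12 5 10 13 9)| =11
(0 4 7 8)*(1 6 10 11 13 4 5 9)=(0 5 9 1 6 10 11 13 4 7 8)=[5, 6, 2, 3, 7, 9, 10, 8, 0, 1, 11, 13, 12, 4]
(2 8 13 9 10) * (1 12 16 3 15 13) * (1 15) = (1 12 16 3)(2 8 15 13 9 10) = [0, 12, 8, 1, 4, 5, 6, 7, 15, 10, 2, 11, 16, 9, 14, 13, 3]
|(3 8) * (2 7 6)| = |(2 7 6)(3 8)| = 6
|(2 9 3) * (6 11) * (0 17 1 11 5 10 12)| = 24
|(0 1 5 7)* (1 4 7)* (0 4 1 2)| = |(0 1 5 2)(4 7)| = 4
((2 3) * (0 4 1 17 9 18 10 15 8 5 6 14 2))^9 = (0 5 9 3 8 17 2 15 1 14 10 4 6 18)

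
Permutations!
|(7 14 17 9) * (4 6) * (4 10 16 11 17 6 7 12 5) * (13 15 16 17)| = 36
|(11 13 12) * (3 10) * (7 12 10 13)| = |(3 13 10)(7 12 11)| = 3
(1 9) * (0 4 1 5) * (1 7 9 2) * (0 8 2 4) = (1 4 7 9 5 8 2) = [0, 4, 1, 3, 7, 8, 6, 9, 2, 5]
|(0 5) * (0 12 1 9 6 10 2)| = |(0 5 12 1 9 6 10 2)| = 8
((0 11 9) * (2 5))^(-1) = (0 9 11)(2 5)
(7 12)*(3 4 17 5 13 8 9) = (3 4 17 5 13 8 9)(7 12) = [0, 1, 2, 4, 17, 13, 6, 12, 9, 3, 10, 11, 7, 8, 14, 15, 16, 5]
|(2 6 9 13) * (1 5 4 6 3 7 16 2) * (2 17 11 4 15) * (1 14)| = 14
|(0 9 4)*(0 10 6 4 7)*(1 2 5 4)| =6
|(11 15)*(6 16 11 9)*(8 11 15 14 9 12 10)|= |(6 16 15 12 10 8 11 14 9)|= 9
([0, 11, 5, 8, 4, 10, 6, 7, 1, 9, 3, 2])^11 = [0, 10, 8, 2, 4, 1, 6, 7, 5, 9, 11, 3]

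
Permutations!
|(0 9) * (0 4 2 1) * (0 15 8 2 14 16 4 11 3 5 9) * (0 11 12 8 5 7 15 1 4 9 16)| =|(0 11 3 7 15 5 16 9 12 8 2 4 14)| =13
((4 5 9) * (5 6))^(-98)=((4 6 5 9))^(-98)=(4 5)(6 9)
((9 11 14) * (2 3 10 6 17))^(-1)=(2 17 6 10 3)(9 14 11)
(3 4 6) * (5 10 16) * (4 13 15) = (3 13 15 4 6)(5 10 16) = [0, 1, 2, 13, 6, 10, 3, 7, 8, 9, 16, 11, 12, 15, 14, 4, 5]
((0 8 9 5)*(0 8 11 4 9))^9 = (0 9)(4 8)(5 11)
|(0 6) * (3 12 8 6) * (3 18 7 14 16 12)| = 8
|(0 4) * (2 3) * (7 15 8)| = 6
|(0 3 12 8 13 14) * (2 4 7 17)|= |(0 3 12 8 13 14)(2 4 7 17)|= 12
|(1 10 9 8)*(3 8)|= 5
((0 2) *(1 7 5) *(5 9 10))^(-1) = (0 2)(1 5 10 9 7)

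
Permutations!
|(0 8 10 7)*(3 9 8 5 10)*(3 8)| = |(0 5 10 7)(3 9)| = 4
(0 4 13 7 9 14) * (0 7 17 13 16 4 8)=(0 8)(4 16)(7 9 14)(13 17)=[8, 1, 2, 3, 16, 5, 6, 9, 0, 14, 10, 11, 12, 17, 7, 15, 4, 13]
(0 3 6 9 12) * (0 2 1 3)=(1 3 6 9 12 2)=[0, 3, 1, 6, 4, 5, 9, 7, 8, 12, 10, 11, 2]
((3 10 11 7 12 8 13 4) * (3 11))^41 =(3 10)(4 13 8 12 7 11)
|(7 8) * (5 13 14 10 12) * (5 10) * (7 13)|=|(5 7 8 13 14)(10 12)|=10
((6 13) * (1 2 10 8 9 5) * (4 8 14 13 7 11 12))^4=(1 13 12 5 14 11 9 10 7 8 2 6 4)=((1 2 10 14 13 6 7 11 12 4 8 9 5))^4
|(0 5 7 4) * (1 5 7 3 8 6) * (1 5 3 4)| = |(0 7 1 3 8 6 5 4)| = 8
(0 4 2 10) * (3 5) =[4, 1, 10, 5, 2, 3, 6, 7, 8, 9, 0] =(0 4 2 10)(3 5)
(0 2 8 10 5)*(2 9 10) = (0 9 10 5)(2 8) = [9, 1, 8, 3, 4, 0, 6, 7, 2, 10, 5]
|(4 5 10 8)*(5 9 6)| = |(4 9 6 5 10 8)| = 6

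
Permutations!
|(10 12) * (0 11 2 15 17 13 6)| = 14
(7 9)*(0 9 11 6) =(0 9 7 11 6) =[9, 1, 2, 3, 4, 5, 0, 11, 8, 7, 10, 6]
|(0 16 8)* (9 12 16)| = |(0 9 12 16 8)| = 5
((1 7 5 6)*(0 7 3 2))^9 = (0 5 1 2 7 6 3)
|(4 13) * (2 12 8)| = 6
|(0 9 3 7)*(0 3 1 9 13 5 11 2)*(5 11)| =4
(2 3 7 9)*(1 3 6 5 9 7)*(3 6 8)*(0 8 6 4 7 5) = (0 8 3 1 4 7 5 9 2 6) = [8, 4, 6, 1, 7, 9, 0, 5, 3, 2]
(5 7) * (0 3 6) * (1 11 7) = (0 3 6)(1 11 7 5) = [3, 11, 2, 6, 4, 1, 0, 5, 8, 9, 10, 7]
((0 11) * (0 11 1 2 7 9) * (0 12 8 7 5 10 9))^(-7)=((0 1 2 5 10 9 12 8 7))^(-7)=(0 2 10 12 7 1 5 9 8)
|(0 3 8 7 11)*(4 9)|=10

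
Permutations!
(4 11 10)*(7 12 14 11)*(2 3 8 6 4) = (2 3 8 6 4 7 12 14 11 10) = [0, 1, 3, 8, 7, 5, 4, 12, 6, 9, 2, 10, 14, 13, 11]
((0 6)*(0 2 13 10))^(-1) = (0 10 13 2 6)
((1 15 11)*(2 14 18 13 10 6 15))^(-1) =((1 2 14 18 13 10 6 15 11))^(-1) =(1 11 15 6 10 13 18 14 2)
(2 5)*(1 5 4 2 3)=(1 5 3)(2 4)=[0, 5, 4, 1, 2, 3]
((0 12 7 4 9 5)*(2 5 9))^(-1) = (0 5 2 4 7 12)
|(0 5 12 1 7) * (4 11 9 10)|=20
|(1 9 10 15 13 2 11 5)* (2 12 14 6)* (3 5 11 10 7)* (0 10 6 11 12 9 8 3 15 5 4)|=|(0 10 5 1 8 3 4)(2 6)(7 15 13 9)(11 12 14)|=84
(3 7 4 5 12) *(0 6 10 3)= (0 6 10 3 7 4 5 12)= [6, 1, 2, 7, 5, 12, 10, 4, 8, 9, 3, 11, 0]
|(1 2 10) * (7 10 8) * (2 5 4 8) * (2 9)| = 6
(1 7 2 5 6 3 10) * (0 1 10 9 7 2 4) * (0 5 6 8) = [1, 2, 6, 9, 5, 8, 3, 4, 0, 7, 10] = (10)(0 1 2 6 3 9 7 4 5 8)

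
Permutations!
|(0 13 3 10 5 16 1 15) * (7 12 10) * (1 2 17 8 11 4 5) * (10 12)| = |(0 13 3 7 10 1 15)(2 17 8 11 4 5 16)| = 7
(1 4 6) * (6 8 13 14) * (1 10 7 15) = [0, 4, 2, 3, 8, 5, 10, 15, 13, 9, 7, 11, 12, 14, 6, 1] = (1 4 8 13 14 6 10 7 15)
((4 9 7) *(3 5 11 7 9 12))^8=((3 5 11 7 4 12))^8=(3 11 4)(5 7 12)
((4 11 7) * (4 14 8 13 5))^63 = (14)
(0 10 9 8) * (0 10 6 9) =[6, 1, 2, 3, 4, 5, 9, 7, 10, 8, 0] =(0 6 9 8 10)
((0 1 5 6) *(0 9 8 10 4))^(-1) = (0 4 10 8 9 6 5 1)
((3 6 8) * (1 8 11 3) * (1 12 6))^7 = (1 8 12 6 11 3)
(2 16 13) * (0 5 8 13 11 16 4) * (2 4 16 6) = (0 5 8 13 4)(2 16 11 6) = [5, 1, 16, 3, 0, 8, 2, 7, 13, 9, 10, 6, 12, 4, 14, 15, 11]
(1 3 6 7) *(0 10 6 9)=(0 10 6 7 1 3 9)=[10, 3, 2, 9, 4, 5, 7, 1, 8, 0, 6]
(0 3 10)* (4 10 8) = [3, 1, 2, 8, 10, 5, 6, 7, 4, 9, 0] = (0 3 8 4 10)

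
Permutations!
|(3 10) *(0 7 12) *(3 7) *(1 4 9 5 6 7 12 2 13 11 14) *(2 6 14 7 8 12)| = 10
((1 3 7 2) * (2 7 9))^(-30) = ((1 3 9 2))^(-30) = (1 9)(2 3)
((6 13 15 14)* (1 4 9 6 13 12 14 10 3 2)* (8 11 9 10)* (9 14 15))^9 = ((1 4 10 3 2)(6 12 15 8 11 14 13 9))^9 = (1 2 3 10 4)(6 12 15 8 11 14 13 9)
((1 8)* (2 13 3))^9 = (13)(1 8)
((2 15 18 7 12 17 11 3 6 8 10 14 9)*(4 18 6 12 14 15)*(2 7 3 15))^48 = ((2 4 18 3 12 17 11 15 6 8 10)(7 14 9))^48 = (2 12 6 4 17 8 18 11 10 3 15)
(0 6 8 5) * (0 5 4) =(0 6 8 4) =[6, 1, 2, 3, 0, 5, 8, 7, 4]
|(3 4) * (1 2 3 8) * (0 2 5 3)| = |(0 2)(1 5 3 4 8)| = 10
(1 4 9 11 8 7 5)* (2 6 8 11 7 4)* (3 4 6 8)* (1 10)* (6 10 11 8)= (1 2 6 3 4 9 7 5 11 8 10)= [0, 2, 6, 4, 9, 11, 3, 5, 10, 7, 1, 8]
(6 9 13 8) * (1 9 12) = (1 9 13 8 6 12) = [0, 9, 2, 3, 4, 5, 12, 7, 6, 13, 10, 11, 1, 8]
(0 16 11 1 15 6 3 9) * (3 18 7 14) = (0 16 11 1 15 6 18 7 14 3 9) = [16, 15, 2, 9, 4, 5, 18, 14, 8, 0, 10, 1, 12, 13, 3, 6, 11, 17, 7]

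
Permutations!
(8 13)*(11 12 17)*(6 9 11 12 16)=(6 9 11 16)(8 13)(12 17)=[0, 1, 2, 3, 4, 5, 9, 7, 13, 11, 10, 16, 17, 8, 14, 15, 6, 12]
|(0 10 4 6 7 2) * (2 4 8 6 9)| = |(0 10 8 6 7 4 9 2)| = 8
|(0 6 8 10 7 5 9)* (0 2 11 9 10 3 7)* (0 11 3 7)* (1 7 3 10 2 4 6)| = 12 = |(0 1 7 5 2 10 11 9 4 6 8 3)|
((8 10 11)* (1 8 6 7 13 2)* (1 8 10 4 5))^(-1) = ((1 10 11 6 7 13 2 8 4 5))^(-1) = (1 5 4 8 2 13 7 6 11 10)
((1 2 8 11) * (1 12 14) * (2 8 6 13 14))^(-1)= (1 14 13 6 2 12 11 8)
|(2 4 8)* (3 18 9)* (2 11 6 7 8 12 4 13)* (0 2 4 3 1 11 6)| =|(0 2 13 4 12 3 18 9 1 11)(6 7 8)| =30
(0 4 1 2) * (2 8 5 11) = [4, 8, 0, 3, 1, 11, 6, 7, 5, 9, 10, 2] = (0 4 1 8 5 11 2)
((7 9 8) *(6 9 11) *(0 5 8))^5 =(0 6 7 5 9 11 8)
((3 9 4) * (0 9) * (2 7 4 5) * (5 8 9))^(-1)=((0 5 2 7 4 3)(8 9))^(-1)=(0 3 4 7 2 5)(8 9)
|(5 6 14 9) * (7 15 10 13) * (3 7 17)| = 12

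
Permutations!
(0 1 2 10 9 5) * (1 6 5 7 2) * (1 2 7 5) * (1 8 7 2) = [6, 1, 10, 3, 4, 0, 8, 2, 7, 5, 9] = (0 6 8 7 2 10 9 5)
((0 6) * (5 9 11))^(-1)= ((0 6)(5 9 11))^(-1)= (0 6)(5 11 9)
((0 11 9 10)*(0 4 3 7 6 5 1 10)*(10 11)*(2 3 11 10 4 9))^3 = (0 2 6 10 4 3 5 9 11 7 1)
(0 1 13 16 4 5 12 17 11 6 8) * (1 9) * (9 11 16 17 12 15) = (0 11 6 8)(1 13 17 16 4 5 15 9) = [11, 13, 2, 3, 5, 15, 8, 7, 0, 1, 10, 6, 12, 17, 14, 9, 4, 16]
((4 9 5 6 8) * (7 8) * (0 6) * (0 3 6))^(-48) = ((3 6 7 8 4 9 5))^(-48) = (3 6 7 8 4 9 5)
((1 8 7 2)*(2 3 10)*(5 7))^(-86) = (1 10 7 8 2 3 5)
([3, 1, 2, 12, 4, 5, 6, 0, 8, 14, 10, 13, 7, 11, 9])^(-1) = [7, 1, 2, 0, 4, 5, 6, 12, 8, 14, 10, 13, 3, 11, 9]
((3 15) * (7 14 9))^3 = (3 15)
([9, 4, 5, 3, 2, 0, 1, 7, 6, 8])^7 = (0 5 2 4 1 6 8 9)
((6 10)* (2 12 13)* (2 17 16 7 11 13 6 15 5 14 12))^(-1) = (5 15 10 6 12 14)(7 16 17 13 11) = ((5 14 12 6 10 15)(7 11 13 17 16))^(-1)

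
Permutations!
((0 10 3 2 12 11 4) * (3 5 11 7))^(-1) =(0 4 11 5 10)(2 3 7 12)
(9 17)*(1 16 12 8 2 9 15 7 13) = (1 16 12 8 2 9 17 15 7 13) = [0, 16, 9, 3, 4, 5, 6, 13, 2, 17, 10, 11, 8, 1, 14, 7, 12, 15]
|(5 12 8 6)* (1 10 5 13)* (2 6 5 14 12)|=|(1 10 14 12 8 5 2 6 13)|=9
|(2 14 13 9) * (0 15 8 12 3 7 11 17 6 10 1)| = 44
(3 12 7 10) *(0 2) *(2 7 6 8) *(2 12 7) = (0 2)(3 7 10)(6 8 12) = [2, 1, 0, 7, 4, 5, 8, 10, 12, 9, 3, 11, 6]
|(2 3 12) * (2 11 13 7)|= 6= |(2 3 12 11 13 7)|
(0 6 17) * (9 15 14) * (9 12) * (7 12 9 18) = [6, 1, 2, 3, 4, 5, 17, 12, 8, 15, 10, 11, 18, 13, 9, 14, 16, 0, 7] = (0 6 17)(7 12 18)(9 15 14)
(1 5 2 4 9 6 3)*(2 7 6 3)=[0, 5, 4, 1, 9, 7, 2, 6, 8, 3]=(1 5 7 6 2 4 9 3)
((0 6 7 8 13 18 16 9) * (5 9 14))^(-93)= ((0 6 7 8 13 18 16 14 5 9))^(-93)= (0 14 13 6 5 18 7 9 16 8)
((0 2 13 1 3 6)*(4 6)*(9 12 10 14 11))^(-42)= (9 14 12 11 10)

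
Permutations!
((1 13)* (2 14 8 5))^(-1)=(1 13)(2 5 8 14)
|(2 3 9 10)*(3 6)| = |(2 6 3 9 10)| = 5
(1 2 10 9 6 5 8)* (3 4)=[0, 2, 10, 4, 3, 8, 5, 7, 1, 6, 9]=(1 2 10 9 6 5 8)(3 4)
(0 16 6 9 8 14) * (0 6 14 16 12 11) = (0 12 11)(6 9 8 16 14) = [12, 1, 2, 3, 4, 5, 9, 7, 16, 8, 10, 0, 11, 13, 6, 15, 14]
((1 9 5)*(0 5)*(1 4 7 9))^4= (0 9 7 4 5)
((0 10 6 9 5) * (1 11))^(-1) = ((0 10 6 9 5)(1 11))^(-1) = (0 5 9 6 10)(1 11)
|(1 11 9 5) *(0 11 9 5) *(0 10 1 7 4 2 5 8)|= 12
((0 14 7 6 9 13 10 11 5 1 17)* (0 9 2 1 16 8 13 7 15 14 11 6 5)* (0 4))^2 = (0 4 11)(1 9 5 8 10 2 17 7 16 13 6)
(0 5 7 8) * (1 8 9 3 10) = (0 5 7 9 3 10 1 8) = [5, 8, 2, 10, 4, 7, 6, 9, 0, 3, 1]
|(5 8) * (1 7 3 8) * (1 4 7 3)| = |(1 3 8 5 4 7)| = 6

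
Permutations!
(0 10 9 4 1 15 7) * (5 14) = (0 10 9 4 1 15 7)(5 14) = [10, 15, 2, 3, 1, 14, 6, 0, 8, 4, 9, 11, 12, 13, 5, 7]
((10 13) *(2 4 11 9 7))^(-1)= (2 7 9 11 4)(10 13)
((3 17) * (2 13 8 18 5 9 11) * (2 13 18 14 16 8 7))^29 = (2 18 5 9 11 13 7)(3 17)(8 16 14)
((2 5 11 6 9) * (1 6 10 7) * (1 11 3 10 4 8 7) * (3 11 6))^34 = (1 3 10)(2 11 8 6)(4 7 9 5)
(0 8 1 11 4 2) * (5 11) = (0 8 1 5 11 4 2) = [8, 5, 0, 3, 2, 11, 6, 7, 1, 9, 10, 4]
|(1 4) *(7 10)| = |(1 4)(7 10)| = 2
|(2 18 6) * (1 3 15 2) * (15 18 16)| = |(1 3 18 6)(2 16 15)| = 12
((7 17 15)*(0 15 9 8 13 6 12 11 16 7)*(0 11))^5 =((0 15 11 16 7 17 9 8 13 6 12))^5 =(0 17 12 7 6 16 13 11 8 15 9)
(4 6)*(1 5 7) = (1 5 7)(4 6) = [0, 5, 2, 3, 6, 7, 4, 1]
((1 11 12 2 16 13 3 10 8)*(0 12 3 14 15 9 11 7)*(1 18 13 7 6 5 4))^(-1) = ((0 12 2 16 7)(1 6 5 4)(3 10 8 18 13 14 15 9 11))^(-1) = (0 7 16 2 12)(1 4 5 6)(3 11 9 15 14 13 18 8 10)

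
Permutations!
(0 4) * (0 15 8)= [4, 1, 2, 3, 15, 5, 6, 7, 0, 9, 10, 11, 12, 13, 14, 8]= (0 4 15 8)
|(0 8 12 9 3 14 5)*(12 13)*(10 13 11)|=10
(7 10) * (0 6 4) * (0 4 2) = (0 6 2)(7 10) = [6, 1, 0, 3, 4, 5, 2, 10, 8, 9, 7]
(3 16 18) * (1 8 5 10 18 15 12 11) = (1 8 5 10 18 3 16 15 12 11) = [0, 8, 2, 16, 4, 10, 6, 7, 5, 9, 18, 1, 11, 13, 14, 12, 15, 17, 3]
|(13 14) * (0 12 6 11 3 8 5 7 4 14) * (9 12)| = 12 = |(0 9 12 6 11 3 8 5 7 4 14 13)|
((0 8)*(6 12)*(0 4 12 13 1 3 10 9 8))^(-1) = (1 13 6 12 4 8 9 10 3)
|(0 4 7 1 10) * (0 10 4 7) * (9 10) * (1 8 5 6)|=|(0 7 8 5 6 1 4)(9 10)|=14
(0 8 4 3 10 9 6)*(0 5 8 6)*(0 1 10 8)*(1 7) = [6, 10, 2, 8, 3, 0, 5, 1, 4, 7, 9] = (0 6 5)(1 10 9 7)(3 8 4)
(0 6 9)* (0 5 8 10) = [6, 1, 2, 3, 4, 8, 9, 7, 10, 5, 0] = (0 6 9 5 8 10)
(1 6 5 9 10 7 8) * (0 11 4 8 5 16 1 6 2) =[11, 2, 0, 3, 8, 9, 16, 5, 6, 10, 7, 4, 12, 13, 14, 15, 1] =(0 11 4 8 6 16 1 2)(5 9 10 7)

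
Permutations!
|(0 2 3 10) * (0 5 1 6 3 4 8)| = |(0 2 4 8)(1 6 3 10 5)| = 20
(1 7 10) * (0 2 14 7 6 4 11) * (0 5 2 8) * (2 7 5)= (0 8)(1 6 4 11 2 14 5 7 10)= [8, 6, 14, 3, 11, 7, 4, 10, 0, 9, 1, 2, 12, 13, 5]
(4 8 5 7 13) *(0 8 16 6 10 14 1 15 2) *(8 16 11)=[16, 15, 0, 3, 11, 7, 10, 13, 5, 9, 14, 8, 12, 4, 1, 2, 6]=(0 16 6 10 14 1 15 2)(4 11 8 5 7 13)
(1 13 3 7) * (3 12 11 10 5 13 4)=[0, 4, 2, 7, 3, 13, 6, 1, 8, 9, 5, 10, 11, 12]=(1 4 3 7)(5 13 12 11 10)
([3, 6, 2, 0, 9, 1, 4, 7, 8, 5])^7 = (0 3)(1 4 5 6 9)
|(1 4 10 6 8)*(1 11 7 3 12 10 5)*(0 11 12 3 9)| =12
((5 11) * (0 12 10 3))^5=(0 12 10 3)(5 11)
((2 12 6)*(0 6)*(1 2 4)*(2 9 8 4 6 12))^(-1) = ((0 12)(1 9 8 4))^(-1) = (0 12)(1 4 8 9)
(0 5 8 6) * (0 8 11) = (0 5 11)(6 8) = [5, 1, 2, 3, 4, 11, 8, 7, 6, 9, 10, 0]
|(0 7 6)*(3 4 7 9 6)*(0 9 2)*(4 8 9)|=6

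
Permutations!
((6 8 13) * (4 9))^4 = (6 8 13)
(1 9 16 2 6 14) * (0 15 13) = (0 15 13)(1 9 16 2 6 14) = [15, 9, 6, 3, 4, 5, 14, 7, 8, 16, 10, 11, 12, 0, 1, 13, 2]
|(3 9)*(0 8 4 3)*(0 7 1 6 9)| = 4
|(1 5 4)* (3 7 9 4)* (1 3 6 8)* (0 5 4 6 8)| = |(0 5 8 1 4 3 7 9 6)| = 9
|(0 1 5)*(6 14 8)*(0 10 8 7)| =|(0 1 5 10 8 6 14 7)| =8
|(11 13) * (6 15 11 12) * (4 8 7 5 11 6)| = |(4 8 7 5 11 13 12)(6 15)| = 14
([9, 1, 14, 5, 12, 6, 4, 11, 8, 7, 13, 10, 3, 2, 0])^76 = [10, 1, 7, 5, 12, 6, 4, 2, 8, 13, 0, 14, 3, 9, 11]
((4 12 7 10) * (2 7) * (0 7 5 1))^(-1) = ((0 7 10 4 12 2 5 1))^(-1) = (0 1 5 2 12 4 10 7)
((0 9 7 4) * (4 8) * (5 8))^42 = (9)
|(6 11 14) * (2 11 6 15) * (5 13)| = |(2 11 14 15)(5 13)| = 4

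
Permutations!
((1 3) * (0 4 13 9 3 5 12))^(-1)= (0 12 5 1 3 9 13 4)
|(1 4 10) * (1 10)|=2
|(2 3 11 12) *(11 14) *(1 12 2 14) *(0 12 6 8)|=|(0 12 14 11 2 3 1 6 8)|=9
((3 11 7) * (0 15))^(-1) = ((0 15)(3 11 7))^(-1) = (0 15)(3 7 11)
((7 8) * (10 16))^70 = (16)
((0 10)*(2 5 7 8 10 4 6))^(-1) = ((0 4 6 2 5 7 8 10))^(-1) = (0 10 8 7 5 2 6 4)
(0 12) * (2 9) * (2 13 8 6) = (0 12)(2 9 13 8 6) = [12, 1, 9, 3, 4, 5, 2, 7, 6, 13, 10, 11, 0, 8]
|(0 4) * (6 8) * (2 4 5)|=4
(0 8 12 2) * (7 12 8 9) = (0 9 7 12 2) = [9, 1, 0, 3, 4, 5, 6, 12, 8, 7, 10, 11, 2]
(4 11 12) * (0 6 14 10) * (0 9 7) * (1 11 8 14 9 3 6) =(0 1 11 12 4 8 14 10 3 6 9 7) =[1, 11, 2, 6, 8, 5, 9, 0, 14, 7, 3, 12, 4, 13, 10]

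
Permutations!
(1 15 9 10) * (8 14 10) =[0, 15, 2, 3, 4, 5, 6, 7, 14, 8, 1, 11, 12, 13, 10, 9] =(1 15 9 8 14 10)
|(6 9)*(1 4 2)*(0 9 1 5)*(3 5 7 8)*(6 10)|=11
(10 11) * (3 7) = (3 7)(10 11) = [0, 1, 2, 7, 4, 5, 6, 3, 8, 9, 11, 10]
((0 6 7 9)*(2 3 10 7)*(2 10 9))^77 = ((0 6 10 7 2 3 9))^77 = (10)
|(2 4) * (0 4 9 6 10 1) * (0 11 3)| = 9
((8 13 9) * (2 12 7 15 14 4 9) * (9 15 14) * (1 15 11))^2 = ((1 15 9 8 13 2 12 7 14 4 11))^2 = (1 9 13 12 14 11 15 8 2 7 4)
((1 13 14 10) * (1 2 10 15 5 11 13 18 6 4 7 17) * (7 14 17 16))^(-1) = ((1 18 6 4 14 15 5 11 13 17)(2 10)(7 16))^(-1) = (1 17 13 11 5 15 14 4 6 18)(2 10)(7 16)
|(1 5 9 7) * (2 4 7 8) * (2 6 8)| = |(1 5 9 2 4 7)(6 8)| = 6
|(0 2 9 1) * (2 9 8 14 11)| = |(0 9 1)(2 8 14 11)| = 12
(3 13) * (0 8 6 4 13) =(0 8 6 4 13 3) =[8, 1, 2, 0, 13, 5, 4, 7, 6, 9, 10, 11, 12, 3]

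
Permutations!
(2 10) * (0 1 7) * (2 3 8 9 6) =[1, 7, 10, 8, 4, 5, 2, 0, 9, 6, 3] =(0 1 7)(2 10 3 8 9 6)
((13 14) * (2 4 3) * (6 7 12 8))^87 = (6 8 12 7)(13 14)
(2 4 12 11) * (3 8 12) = (2 4 3 8 12 11) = [0, 1, 4, 8, 3, 5, 6, 7, 12, 9, 10, 2, 11]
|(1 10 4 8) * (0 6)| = 4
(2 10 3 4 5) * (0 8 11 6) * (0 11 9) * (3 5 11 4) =[8, 1, 10, 3, 11, 2, 4, 7, 9, 0, 5, 6] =(0 8 9)(2 10 5)(4 11 6)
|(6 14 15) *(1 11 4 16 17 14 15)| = 6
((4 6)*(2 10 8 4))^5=(10)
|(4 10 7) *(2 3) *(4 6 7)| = |(2 3)(4 10)(6 7)| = 2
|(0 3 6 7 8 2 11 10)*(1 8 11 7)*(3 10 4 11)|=6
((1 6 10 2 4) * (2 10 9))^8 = (10)(1 2 6 4 9)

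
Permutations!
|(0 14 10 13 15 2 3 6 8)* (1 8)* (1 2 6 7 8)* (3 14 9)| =30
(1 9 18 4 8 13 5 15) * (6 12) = (1 9 18 4 8 13 5 15)(6 12) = [0, 9, 2, 3, 8, 15, 12, 7, 13, 18, 10, 11, 6, 5, 14, 1, 16, 17, 4]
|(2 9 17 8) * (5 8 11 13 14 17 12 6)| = |(2 9 12 6 5 8)(11 13 14 17)| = 12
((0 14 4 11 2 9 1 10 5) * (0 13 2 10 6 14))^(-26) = (1 11 2 14 5)(4 13 6 10 9)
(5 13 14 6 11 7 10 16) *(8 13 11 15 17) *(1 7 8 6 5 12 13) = [0, 7, 2, 3, 4, 11, 15, 10, 1, 9, 16, 8, 13, 14, 5, 17, 12, 6] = (1 7 10 16 12 13 14 5 11 8)(6 15 17)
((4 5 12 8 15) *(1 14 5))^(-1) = (1 4 15 8 12 5 14)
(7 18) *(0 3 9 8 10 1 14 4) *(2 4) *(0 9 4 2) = (0 3 4 9 8 10 1 14)(7 18) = [3, 14, 2, 4, 9, 5, 6, 18, 10, 8, 1, 11, 12, 13, 0, 15, 16, 17, 7]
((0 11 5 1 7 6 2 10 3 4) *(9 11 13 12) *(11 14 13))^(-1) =(0 4 3 10 2 6 7 1 5 11)(9 12 13 14)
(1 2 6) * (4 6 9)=(1 2 9 4 6)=[0, 2, 9, 3, 6, 5, 1, 7, 8, 4]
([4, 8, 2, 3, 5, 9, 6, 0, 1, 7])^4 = (0 7 9 5 4)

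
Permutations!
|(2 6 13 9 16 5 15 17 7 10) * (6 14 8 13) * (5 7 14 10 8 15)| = |(2 10)(7 8 13 9 16)(14 15 17)| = 30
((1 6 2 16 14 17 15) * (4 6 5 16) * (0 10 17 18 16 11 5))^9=(18)(0 1 15 17 10)(5 11)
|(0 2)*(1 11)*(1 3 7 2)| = 6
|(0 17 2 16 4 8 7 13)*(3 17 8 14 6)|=28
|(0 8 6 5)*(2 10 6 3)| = 7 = |(0 8 3 2 10 6 5)|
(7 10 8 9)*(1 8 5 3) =[0, 8, 2, 1, 4, 3, 6, 10, 9, 7, 5] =(1 8 9 7 10 5 3)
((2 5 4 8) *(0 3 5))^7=(0 3 5 4 8 2)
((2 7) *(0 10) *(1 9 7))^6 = ((0 10)(1 9 7 2))^6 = (10)(1 7)(2 9)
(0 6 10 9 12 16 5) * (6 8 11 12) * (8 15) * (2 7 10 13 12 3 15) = (0 2 7 10 9 6 13 12 16 5)(3 15 8 11) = [2, 1, 7, 15, 4, 0, 13, 10, 11, 6, 9, 3, 16, 12, 14, 8, 5]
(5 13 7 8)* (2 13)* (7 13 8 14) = (2 8 5)(7 14) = [0, 1, 8, 3, 4, 2, 6, 14, 5, 9, 10, 11, 12, 13, 7]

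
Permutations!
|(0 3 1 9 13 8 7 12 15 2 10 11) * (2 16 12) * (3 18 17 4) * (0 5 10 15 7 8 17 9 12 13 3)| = |(0 18 9 3 1 12 7 2 15 16 13 17 4)(5 10 11)| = 39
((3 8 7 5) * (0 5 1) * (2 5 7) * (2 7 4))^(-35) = (0 8 2 1 3 4 7 5)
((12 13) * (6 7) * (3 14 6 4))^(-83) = (3 6 4 14 7)(12 13)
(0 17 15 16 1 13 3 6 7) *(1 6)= [17, 13, 2, 1, 4, 5, 7, 0, 8, 9, 10, 11, 12, 3, 14, 16, 6, 15]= (0 17 15 16 6 7)(1 13 3)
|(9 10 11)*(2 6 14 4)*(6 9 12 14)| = |(2 9 10 11 12 14 4)| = 7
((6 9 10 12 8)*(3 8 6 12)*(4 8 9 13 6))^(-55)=((3 9 10)(4 8 12)(6 13))^(-55)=(3 10 9)(4 12 8)(6 13)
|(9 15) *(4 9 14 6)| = 5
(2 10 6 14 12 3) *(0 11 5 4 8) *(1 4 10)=(0 11 5 10 6 14 12 3 2 1 4 8)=[11, 4, 1, 2, 8, 10, 14, 7, 0, 9, 6, 5, 3, 13, 12]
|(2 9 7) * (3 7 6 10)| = 6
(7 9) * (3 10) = (3 10)(7 9) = [0, 1, 2, 10, 4, 5, 6, 9, 8, 7, 3]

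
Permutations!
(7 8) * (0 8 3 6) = (0 8 7 3 6) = [8, 1, 2, 6, 4, 5, 0, 3, 7]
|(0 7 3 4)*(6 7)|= |(0 6 7 3 4)|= 5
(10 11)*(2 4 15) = (2 4 15)(10 11) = [0, 1, 4, 3, 15, 5, 6, 7, 8, 9, 11, 10, 12, 13, 14, 2]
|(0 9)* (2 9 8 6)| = |(0 8 6 2 9)| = 5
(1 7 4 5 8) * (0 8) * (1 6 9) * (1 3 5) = (0 8 6 9 3 5)(1 7 4) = [8, 7, 2, 5, 1, 0, 9, 4, 6, 3]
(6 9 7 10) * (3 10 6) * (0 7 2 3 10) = [7, 1, 3, 0, 4, 5, 9, 6, 8, 2, 10] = (10)(0 7 6 9 2 3)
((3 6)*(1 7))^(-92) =(7)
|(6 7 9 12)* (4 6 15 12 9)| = |(4 6 7)(12 15)| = 6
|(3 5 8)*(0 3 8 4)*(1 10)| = 4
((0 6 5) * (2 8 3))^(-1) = (0 5 6)(2 3 8)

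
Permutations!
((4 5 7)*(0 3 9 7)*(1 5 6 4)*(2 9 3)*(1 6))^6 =(0 1 6 9)(2 5 4 7)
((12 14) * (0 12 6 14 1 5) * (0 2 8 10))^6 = (14)(0 10 8 2 5 1 12)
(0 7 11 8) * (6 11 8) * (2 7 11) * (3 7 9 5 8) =[11, 1, 9, 7, 4, 8, 2, 3, 0, 5, 10, 6] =(0 11 6 2 9 5 8)(3 7)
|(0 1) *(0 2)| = 3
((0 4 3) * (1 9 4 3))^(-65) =(0 3)(1 9 4)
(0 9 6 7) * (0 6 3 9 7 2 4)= [7, 1, 4, 9, 0, 5, 2, 6, 8, 3]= (0 7 6 2 4)(3 9)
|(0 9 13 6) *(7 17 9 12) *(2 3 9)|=|(0 12 7 17 2 3 9 13 6)|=9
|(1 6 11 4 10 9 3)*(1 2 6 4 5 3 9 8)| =20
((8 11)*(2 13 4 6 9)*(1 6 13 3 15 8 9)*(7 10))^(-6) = (15)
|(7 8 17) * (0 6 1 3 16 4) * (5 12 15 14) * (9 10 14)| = |(0 6 1 3 16 4)(5 12 15 9 10 14)(7 8 17)| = 6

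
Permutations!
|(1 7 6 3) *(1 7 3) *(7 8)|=5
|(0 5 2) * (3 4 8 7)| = 12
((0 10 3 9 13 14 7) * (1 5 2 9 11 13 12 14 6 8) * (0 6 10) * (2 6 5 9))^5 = (1 5 12 8 7 9 6 14)(3 11 13 10)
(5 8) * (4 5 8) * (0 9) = [9, 1, 2, 3, 5, 4, 6, 7, 8, 0] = (0 9)(4 5)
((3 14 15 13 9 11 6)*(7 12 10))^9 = ((3 14 15 13 9 11 6)(7 12 10))^9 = (3 15 9 6 14 13 11)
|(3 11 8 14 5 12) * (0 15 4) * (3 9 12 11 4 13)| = 20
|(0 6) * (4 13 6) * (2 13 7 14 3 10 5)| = |(0 4 7 14 3 10 5 2 13 6)| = 10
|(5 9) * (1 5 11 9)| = 2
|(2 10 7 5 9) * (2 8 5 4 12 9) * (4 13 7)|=14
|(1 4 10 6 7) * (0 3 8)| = 15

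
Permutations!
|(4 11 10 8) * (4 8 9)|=|(4 11 10 9)|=4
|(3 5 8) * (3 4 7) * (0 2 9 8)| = |(0 2 9 8 4 7 3 5)| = 8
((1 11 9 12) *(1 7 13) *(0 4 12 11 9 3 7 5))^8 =(1 11 7)(3 13 9)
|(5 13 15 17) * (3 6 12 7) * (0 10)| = 4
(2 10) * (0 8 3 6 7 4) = (0 8 3 6 7 4)(2 10) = [8, 1, 10, 6, 0, 5, 7, 4, 3, 9, 2]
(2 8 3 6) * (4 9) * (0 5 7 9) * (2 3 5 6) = (0 6 3 2 8 5 7 9 4) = [6, 1, 8, 2, 0, 7, 3, 9, 5, 4]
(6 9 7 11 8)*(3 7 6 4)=(3 7 11 8 4)(6 9)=[0, 1, 2, 7, 3, 5, 9, 11, 4, 6, 10, 8]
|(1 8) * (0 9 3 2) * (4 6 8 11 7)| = |(0 9 3 2)(1 11 7 4 6 8)| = 12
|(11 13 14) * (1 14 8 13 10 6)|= 10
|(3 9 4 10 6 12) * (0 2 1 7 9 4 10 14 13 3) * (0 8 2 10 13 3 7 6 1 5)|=24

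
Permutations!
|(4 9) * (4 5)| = |(4 9 5)| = 3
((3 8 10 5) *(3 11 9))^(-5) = ((3 8 10 5 11 9))^(-5) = (3 8 10 5 11 9)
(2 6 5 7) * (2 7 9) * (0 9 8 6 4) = [9, 1, 4, 3, 0, 8, 5, 7, 6, 2] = (0 9 2 4)(5 8 6)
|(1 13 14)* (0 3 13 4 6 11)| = |(0 3 13 14 1 4 6 11)| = 8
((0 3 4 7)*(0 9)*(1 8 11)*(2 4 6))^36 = ((0 3 6 2 4 7 9)(1 8 11))^36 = (11)(0 3 6 2 4 7 9)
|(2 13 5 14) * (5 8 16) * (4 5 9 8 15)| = 6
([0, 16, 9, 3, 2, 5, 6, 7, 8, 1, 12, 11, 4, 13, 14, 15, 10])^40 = [0, 2, 12, 3, 10, 5, 6, 7, 8, 4, 1, 11, 16, 13, 14, 15, 9]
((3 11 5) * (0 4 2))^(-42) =((0 4 2)(3 11 5))^(-42) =(11)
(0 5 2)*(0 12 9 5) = (2 12 9 5) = [0, 1, 12, 3, 4, 2, 6, 7, 8, 5, 10, 11, 9]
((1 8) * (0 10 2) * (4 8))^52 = ((0 10 2)(1 4 8))^52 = (0 10 2)(1 4 8)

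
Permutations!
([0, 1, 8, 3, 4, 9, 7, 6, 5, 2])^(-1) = (2 9 5 8)(6 7)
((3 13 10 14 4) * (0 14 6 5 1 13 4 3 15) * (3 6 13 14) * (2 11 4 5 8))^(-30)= ((0 3 5 1 14 6 8 2 11 4 15)(10 13))^(-30)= (0 1 8 4 3 14 2 15 5 6 11)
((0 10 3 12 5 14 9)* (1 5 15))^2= (0 3 15 5 9 10 12 1 14)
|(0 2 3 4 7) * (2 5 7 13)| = |(0 5 7)(2 3 4 13)| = 12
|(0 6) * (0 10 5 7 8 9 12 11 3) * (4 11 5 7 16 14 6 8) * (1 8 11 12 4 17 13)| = 39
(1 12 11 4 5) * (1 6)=[0, 12, 2, 3, 5, 6, 1, 7, 8, 9, 10, 4, 11]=(1 12 11 4 5 6)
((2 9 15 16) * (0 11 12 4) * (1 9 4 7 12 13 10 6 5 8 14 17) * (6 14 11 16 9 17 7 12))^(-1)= ((0 16 2 4)(1 17)(5 8 11 13 10 14 7 6)(9 15))^(-1)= (0 4 2 16)(1 17)(5 6 7 14 10 13 11 8)(9 15)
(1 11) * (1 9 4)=(1 11 9 4)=[0, 11, 2, 3, 1, 5, 6, 7, 8, 4, 10, 9]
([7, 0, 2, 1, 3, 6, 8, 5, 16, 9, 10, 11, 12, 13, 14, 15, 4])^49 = (0 8 1 6 3 5 4 7 16)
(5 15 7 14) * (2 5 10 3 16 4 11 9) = (2 5 15 7 14 10 3 16 4 11 9) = [0, 1, 5, 16, 11, 15, 6, 14, 8, 2, 3, 9, 12, 13, 10, 7, 4]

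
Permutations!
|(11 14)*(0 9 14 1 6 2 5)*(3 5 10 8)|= 11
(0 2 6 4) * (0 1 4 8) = [2, 4, 6, 3, 1, 5, 8, 7, 0] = (0 2 6 8)(1 4)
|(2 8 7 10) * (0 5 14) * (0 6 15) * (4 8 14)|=10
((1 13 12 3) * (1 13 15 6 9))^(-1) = (1 9 6 15)(3 12 13)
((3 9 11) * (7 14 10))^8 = ((3 9 11)(7 14 10))^8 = (3 11 9)(7 10 14)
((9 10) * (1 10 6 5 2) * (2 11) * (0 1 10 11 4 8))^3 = ((0 1 11 2 10 9 6 5 4 8))^3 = (0 2 6 8 11 9 4 1 10 5)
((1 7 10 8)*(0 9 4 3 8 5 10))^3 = ((0 9 4 3 8 1 7)(5 10))^3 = (0 3 7 4 1 9 8)(5 10)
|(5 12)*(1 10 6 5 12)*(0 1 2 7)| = |(12)(0 1 10 6 5 2 7)| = 7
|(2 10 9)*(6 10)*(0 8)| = 4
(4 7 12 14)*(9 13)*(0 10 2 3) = (0 10 2 3)(4 7 12 14)(9 13) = [10, 1, 3, 0, 7, 5, 6, 12, 8, 13, 2, 11, 14, 9, 4]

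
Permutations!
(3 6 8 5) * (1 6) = [0, 6, 2, 1, 4, 3, 8, 7, 5] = (1 6 8 5 3)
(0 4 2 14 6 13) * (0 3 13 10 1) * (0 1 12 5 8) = (0 4 2 14 6 10 12 5 8)(3 13) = [4, 1, 14, 13, 2, 8, 10, 7, 0, 9, 12, 11, 5, 3, 6]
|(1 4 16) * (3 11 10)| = 3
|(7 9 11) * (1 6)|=6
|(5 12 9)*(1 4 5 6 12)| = 3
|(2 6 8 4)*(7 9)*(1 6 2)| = 4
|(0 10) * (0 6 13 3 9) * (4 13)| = |(0 10 6 4 13 3 9)| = 7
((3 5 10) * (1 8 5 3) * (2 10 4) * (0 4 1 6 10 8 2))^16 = ((0 4)(1 2 8 5)(6 10))^16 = (10)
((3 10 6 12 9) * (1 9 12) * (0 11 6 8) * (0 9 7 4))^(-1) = ((12)(0 11 6 1 7 4)(3 10 8 9))^(-1) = (12)(0 4 7 1 6 11)(3 9 8 10)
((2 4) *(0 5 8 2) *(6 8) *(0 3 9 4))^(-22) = (0 8 5 2 6)(3 4 9)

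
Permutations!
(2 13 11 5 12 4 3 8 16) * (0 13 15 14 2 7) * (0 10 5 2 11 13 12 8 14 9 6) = (0 12 4 3 14 11 2 15 9 6)(5 8 16 7 10) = [12, 1, 15, 14, 3, 8, 0, 10, 16, 6, 5, 2, 4, 13, 11, 9, 7]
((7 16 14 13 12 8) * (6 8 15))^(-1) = (6 15 12 13 14 16 7 8)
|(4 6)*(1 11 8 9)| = 4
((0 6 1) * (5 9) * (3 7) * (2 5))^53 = (0 1 6)(2 9 5)(3 7)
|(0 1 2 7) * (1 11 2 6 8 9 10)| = |(0 11 2 7)(1 6 8 9 10)| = 20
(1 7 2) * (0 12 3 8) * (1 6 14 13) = (0 12 3 8)(1 7 2 6 14 13) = [12, 7, 6, 8, 4, 5, 14, 2, 0, 9, 10, 11, 3, 1, 13]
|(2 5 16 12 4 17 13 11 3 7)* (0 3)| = |(0 3 7 2 5 16 12 4 17 13 11)| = 11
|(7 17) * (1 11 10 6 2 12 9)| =14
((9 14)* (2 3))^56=((2 3)(9 14))^56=(14)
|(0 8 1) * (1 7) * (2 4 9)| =|(0 8 7 1)(2 4 9)| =12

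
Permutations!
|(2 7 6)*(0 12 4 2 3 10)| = |(0 12 4 2 7 6 3 10)| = 8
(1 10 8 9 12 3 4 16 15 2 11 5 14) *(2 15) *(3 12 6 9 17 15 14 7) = [0, 10, 11, 4, 16, 7, 9, 3, 17, 6, 8, 5, 12, 13, 1, 14, 2, 15] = (1 10 8 17 15 14)(2 11 5 7 3 4 16)(6 9)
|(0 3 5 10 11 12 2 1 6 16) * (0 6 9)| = |(0 3 5 10 11 12 2 1 9)(6 16)| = 18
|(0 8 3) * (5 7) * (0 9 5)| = 6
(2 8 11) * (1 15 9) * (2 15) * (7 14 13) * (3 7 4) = (1 2 8 11 15 9)(3 7 14 13 4) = [0, 2, 8, 7, 3, 5, 6, 14, 11, 1, 10, 15, 12, 4, 13, 9]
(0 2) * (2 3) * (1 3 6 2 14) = (0 6 2)(1 3 14) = [6, 3, 0, 14, 4, 5, 2, 7, 8, 9, 10, 11, 12, 13, 1]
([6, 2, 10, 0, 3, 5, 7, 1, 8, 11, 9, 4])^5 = (0 10)(1 4)(2 3)(6 9)(7 11)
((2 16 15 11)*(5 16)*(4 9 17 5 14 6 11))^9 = ((2 14 6 11)(4 9 17 5 16 15))^9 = (2 14 6 11)(4 5)(9 16)(15 17)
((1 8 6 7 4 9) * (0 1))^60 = (0 7 1 4 8 9 6)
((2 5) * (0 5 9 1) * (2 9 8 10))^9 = (10)(0 5 9 1)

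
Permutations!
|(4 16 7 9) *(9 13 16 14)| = |(4 14 9)(7 13 16)| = 3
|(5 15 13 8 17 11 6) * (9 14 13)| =9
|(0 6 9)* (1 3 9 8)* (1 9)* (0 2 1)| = 7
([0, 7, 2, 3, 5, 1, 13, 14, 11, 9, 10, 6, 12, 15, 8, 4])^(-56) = [0, 11, 2, 3, 14, 8, 5, 6, 15, 9, 10, 4, 12, 1, 13, 7]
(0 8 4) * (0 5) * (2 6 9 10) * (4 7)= (0 8 7 4 5)(2 6 9 10)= [8, 1, 6, 3, 5, 0, 9, 4, 7, 10, 2]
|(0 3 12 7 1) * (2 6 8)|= |(0 3 12 7 1)(2 6 8)|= 15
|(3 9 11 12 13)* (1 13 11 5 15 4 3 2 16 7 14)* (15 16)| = 22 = |(1 13 2 15 4 3 9 5 16 7 14)(11 12)|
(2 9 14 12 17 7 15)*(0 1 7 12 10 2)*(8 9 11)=[1, 7, 11, 3, 4, 5, 6, 15, 9, 14, 2, 8, 17, 13, 10, 0, 16, 12]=(0 1 7 15)(2 11 8 9 14 10)(12 17)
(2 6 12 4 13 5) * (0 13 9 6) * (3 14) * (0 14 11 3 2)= (0 13 5)(2 14)(3 11)(4 9 6 12)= [13, 1, 14, 11, 9, 0, 12, 7, 8, 6, 10, 3, 4, 5, 2]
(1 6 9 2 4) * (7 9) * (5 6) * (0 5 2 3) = [5, 2, 4, 0, 1, 6, 7, 9, 8, 3] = (0 5 6 7 9 3)(1 2 4)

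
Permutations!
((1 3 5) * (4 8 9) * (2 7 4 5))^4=(1 4)(2 9)(3 8)(5 7)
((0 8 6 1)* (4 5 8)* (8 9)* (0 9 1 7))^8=((0 4 5 1 9 8 6 7))^8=(9)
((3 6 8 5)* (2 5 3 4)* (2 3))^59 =(2 8 6 3 4 5) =((2 5 4 3 6 8))^59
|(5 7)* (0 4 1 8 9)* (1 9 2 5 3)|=6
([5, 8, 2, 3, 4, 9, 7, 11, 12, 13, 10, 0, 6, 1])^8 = [7, 9, 2, 3, 4, 11, 8, 12, 13, 0, 10, 6, 1, 5]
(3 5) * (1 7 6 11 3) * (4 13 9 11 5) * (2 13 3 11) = [0, 7, 13, 4, 3, 1, 5, 6, 8, 2, 10, 11, 12, 9] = (1 7 6 5)(2 13 9)(3 4)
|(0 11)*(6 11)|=|(0 6 11)|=3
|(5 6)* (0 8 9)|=|(0 8 9)(5 6)|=6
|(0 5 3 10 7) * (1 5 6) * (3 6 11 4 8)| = 21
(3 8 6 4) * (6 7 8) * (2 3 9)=(2 3 6 4 9)(7 8)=[0, 1, 3, 6, 9, 5, 4, 8, 7, 2]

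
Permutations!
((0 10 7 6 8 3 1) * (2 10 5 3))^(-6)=((0 5 3 1)(2 10 7 6 8))^(-6)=(0 3)(1 5)(2 8 6 7 10)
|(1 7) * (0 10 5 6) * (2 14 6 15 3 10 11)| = 20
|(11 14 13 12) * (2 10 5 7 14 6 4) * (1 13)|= 11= |(1 13 12 11 6 4 2 10 5 7 14)|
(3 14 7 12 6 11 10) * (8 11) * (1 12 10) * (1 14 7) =(1 12 6 8 11 14)(3 7 10) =[0, 12, 2, 7, 4, 5, 8, 10, 11, 9, 3, 14, 6, 13, 1]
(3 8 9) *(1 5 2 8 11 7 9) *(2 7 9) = (1 5 7 2 8)(3 11 9) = [0, 5, 8, 11, 4, 7, 6, 2, 1, 3, 10, 9]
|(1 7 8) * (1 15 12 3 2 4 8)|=6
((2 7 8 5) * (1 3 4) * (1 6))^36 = (8)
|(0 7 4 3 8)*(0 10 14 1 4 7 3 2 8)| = 6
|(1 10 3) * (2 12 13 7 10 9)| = 8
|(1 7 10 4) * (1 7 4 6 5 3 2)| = 8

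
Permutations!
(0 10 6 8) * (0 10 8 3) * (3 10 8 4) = (0 4 3)(6 10) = [4, 1, 2, 0, 3, 5, 10, 7, 8, 9, 6]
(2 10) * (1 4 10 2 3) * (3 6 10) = (1 4 3)(6 10) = [0, 4, 2, 1, 3, 5, 10, 7, 8, 9, 6]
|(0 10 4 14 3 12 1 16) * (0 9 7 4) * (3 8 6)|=|(0 10)(1 16 9 7 4 14 8 6 3 12)|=10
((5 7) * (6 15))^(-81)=((5 7)(6 15))^(-81)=(5 7)(6 15)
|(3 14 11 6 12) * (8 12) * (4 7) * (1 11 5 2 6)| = 14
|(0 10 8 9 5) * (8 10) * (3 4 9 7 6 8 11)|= |(0 11 3 4 9 5)(6 8 7)|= 6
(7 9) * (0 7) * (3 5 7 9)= (0 9)(3 5 7)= [9, 1, 2, 5, 4, 7, 6, 3, 8, 0]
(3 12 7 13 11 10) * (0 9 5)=(0 9 5)(3 12 7 13 11 10)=[9, 1, 2, 12, 4, 0, 6, 13, 8, 5, 3, 10, 7, 11]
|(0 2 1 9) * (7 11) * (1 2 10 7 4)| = |(0 10 7 11 4 1 9)| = 7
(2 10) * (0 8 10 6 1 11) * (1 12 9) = (0 8 10 2 6 12 9 1 11) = [8, 11, 6, 3, 4, 5, 12, 7, 10, 1, 2, 0, 9]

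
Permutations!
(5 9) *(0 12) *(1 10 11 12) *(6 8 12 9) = [1, 10, 2, 3, 4, 6, 8, 7, 12, 5, 11, 9, 0] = (0 1 10 11 9 5 6 8 12)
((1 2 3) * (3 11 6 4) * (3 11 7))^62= (1 7)(2 3)(4 6 11)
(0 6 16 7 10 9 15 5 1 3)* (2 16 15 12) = (0 6 15 5 1 3)(2 16 7 10 9 12) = [6, 3, 16, 0, 4, 1, 15, 10, 8, 12, 9, 11, 2, 13, 14, 5, 7]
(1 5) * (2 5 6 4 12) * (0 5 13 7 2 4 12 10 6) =(0 5 1)(2 13 7)(4 10 6 12) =[5, 0, 13, 3, 10, 1, 12, 2, 8, 9, 6, 11, 4, 7]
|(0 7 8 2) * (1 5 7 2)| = |(0 2)(1 5 7 8)| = 4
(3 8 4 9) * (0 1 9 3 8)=(0 1 9 8 4 3)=[1, 9, 2, 0, 3, 5, 6, 7, 4, 8]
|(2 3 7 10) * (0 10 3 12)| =|(0 10 2 12)(3 7)| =4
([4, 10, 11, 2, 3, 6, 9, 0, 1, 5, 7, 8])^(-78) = [2, 0, 1, 8, 11, 5, 6, 3, 7, 9, 4, 10]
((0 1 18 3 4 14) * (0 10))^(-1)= (0 10 14 4 3 18 1)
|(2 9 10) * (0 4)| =6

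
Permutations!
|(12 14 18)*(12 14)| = 2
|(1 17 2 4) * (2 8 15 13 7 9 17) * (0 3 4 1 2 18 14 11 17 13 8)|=|(0 3 4 2 1 18 14 11 17)(7 9 13)(8 15)|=18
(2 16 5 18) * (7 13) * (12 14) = [0, 1, 16, 3, 4, 18, 6, 13, 8, 9, 10, 11, 14, 7, 12, 15, 5, 17, 2] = (2 16 5 18)(7 13)(12 14)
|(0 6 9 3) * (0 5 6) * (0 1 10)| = 12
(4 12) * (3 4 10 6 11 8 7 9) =[0, 1, 2, 4, 12, 5, 11, 9, 7, 3, 6, 8, 10] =(3 4 12 10 6 11 8 7 9)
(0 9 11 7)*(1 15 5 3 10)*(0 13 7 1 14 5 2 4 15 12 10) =(0 9 11 1 12 10 14 5 3)(2 4 15)(7 13) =[9, 12, 4, 0, 15, 3, 6, 13, 8, 11, 14, 1, 10, 7, 5, 2]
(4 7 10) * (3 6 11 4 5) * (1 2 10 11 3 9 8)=(1 2 10 5 9 8)(3 6)(4 7 11)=[0, 2, 10, 6, 7, 9, 3, 11, 1, 8, 5, 4]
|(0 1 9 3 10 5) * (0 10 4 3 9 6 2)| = |(0 1 6 2)(3 4)(5 10)| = 4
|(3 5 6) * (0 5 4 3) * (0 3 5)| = |(3 4 5 6)| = 4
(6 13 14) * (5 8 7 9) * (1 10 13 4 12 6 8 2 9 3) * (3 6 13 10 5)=(1 5 2 9 3)(4 12 13 14 8 7 6)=[0, 5, 9, 1, 12, 2, 4, 6, 7, 3, 10, 11, 13, 14, 8]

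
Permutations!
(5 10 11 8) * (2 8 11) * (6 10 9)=(11)(2 8 5 9 6 10)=[0, 1, 8, 3, 4, 9, 10, 7, 5, 6, 2, 11]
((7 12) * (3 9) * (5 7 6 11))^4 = (5 11 6 12 7)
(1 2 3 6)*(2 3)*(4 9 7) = (1 3 6)(4 9 7) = [0, 3, 2, 6, 9, 5, 1, 4, 8, 7]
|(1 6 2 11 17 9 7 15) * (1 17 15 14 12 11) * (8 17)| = |(1 6 2)(7 14 12 11 15 8 17 9)| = 24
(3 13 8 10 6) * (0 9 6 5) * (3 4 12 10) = (0 9 6 4 12 10 5)(3 13 8) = [9, 1, 2, 13, 12, 0, 4, 7, 3, 6, 5, 11, 10, 8]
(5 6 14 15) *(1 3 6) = (1 3 6 14 15 5) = [0, 3, 2, 6, 4, 1, 14, 7, 8, 9, 10, 11, 12, 13, 15, 5]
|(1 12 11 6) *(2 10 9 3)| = 4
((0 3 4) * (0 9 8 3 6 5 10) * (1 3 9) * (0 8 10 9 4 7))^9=(0 7 3 1 4 8 10 9 5 6)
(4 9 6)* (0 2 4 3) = (0 2 4 9 6 3) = [2, 1, 4, 0, 9, 5, 3, 7, 8, 6]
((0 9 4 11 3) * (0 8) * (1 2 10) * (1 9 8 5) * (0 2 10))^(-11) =((0 8 2)(1 10 9 4 11 3 5))^(-11) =(0 8 2)(1 4 5 9 3 10 11)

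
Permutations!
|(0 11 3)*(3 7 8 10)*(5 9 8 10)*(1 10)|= 6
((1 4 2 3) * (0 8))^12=(8)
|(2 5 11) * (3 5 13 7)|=6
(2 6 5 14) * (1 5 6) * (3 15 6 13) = (1 5 14 2)(3 15 6 13) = [0, 5, 1, 15, 4, 14, 13, 7, 8, 9, 10, 11, 12, 3, 2, 6]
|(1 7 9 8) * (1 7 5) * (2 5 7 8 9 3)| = 5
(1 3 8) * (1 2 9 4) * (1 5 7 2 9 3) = (2 3 8 9 4 5 7) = [0, 1, 3, 8, 5, 7, 6, 2, 9, 4]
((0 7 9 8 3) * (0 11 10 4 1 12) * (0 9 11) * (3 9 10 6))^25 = (1 12 10 4)(8 9)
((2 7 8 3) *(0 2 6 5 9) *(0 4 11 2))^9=(11)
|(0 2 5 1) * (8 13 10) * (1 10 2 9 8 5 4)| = |(0 9 8 13 2 4 1)(5 10)| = 14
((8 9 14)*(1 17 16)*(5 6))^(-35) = ((1 17 16)(5 6)(8 9 14))^(-35) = (1 17 16)(5 6)(8 9 14)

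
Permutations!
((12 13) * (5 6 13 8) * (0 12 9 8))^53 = ((0 12)(5 6 13 9 8))^53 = (0 12)(5 9 6 8 13)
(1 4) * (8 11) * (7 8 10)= (1 4)(7 8 11 10)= [0, 4, 2, 3, 1, 5, 6, 8, 11, 9, 7, 10]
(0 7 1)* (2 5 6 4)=(0 7 1)(2 5 6 4)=[7, 0, 5, 3, 2, 6, 4, 1]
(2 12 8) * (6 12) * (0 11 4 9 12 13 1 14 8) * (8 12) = (0 11 4 9 8 2 6 13 1 14 12) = [11, 14, 6, 3, 9, 5, 13, 7, 2, 8, 10, 4, 0, 1, 12]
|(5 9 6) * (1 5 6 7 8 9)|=|(1 5)(7 8 9)|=6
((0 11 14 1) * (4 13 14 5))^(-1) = (0 1 14 13 4 5 11)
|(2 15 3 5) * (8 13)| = |(2 15 3 5)(8 13)| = 4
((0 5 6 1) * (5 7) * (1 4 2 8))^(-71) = (0 7 5 6 4 2 8 1)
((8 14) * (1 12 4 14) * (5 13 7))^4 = ((1 12 4 14 8)(5 13 7))^4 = (1 8 14 4 12)(5 13 7)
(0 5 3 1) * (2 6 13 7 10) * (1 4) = (0 5 3 4 1)(2 6 13 7 10) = [5, 0, 6, 4, 1, 3, 13, 10, 8, 9, 2, 11, 12, 7]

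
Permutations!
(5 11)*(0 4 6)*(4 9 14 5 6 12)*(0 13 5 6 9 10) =(0 10)(4 12)(5 11 9 14 6 13) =[10, 1, 2, 3, 12, 11, 13, 7, 8, 14, 0, 9, 4, 5, 6]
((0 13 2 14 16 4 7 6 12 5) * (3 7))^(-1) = (0 5 12 6 7 3 4 16 14 2 13)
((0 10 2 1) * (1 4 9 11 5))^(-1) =(0 1 5 11 9 4 2 10)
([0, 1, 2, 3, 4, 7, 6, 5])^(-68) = [0, 1, 2, 3, 4, 5, 6, 7]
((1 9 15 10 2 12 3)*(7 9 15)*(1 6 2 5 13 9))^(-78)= (1 7 9 13 5 10 15)(2 3)(6 12)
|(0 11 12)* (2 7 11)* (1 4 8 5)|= |(0 2 7 11 12)(1 4 8 5)|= 20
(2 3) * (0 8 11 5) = (0 8 11 5)(2 3) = [8, 1, 3, 2, 4, 0, 6, 7, 11, 9, 10, 5]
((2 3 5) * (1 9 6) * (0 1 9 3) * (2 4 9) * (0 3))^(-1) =((0 1)(2 3 5 4 9 6))^(-1) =(0 1)(2 6 9 4 5 3)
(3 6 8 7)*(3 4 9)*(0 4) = (0 4 9 3 6 8 7) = [4, 1, 2, 6, 9, 5, 8, 0, 7, 3]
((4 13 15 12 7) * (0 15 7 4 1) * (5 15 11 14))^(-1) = (0 1 7 13 4 12 15 5 14 11)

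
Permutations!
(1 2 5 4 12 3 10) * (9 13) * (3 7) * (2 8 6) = [0, 8, 5, 10, 12, 4, 2, 3, 6, 13, 1, 11, 7, 9] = (1 8 6 2 5 4 12 7 3 10)(9 13)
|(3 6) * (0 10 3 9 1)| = 6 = |(0 10 3 6 9 1)|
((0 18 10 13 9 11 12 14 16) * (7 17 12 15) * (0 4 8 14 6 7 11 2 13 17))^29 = ((0 18 10 17 12 6 7)(2 13 9)(4 8 14 16)(11 15))^29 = (0 18 10 17 12 6 7)(2 9 13)(4 8 14 16)(11 15)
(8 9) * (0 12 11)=(0 12 11)(8 9)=[12, 1, 2, 3, 4, 5, 6, 7, 9, 8, 10, 0, 11]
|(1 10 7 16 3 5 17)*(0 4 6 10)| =10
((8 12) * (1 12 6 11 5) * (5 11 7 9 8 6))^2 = ((1 12 6 7 9 8 5))^2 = (1 6 9 5 12 7 8)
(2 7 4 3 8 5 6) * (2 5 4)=[0, 1, 7, 8, 3, 6, 5, 2, 4]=(2 7)(3 8 4)(5 6)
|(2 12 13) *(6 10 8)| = |(2 12 13)(6 10 8)| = 3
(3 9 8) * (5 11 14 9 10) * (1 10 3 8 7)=(1 10 5 11 14 9 7)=[0, 10, 2, 3, 4, 11, 6, 1, 8, 7, 5, 14, 12, 13, 9]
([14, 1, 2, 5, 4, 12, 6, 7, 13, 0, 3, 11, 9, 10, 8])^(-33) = [13, 1, 2, 9, 4, 0, 6, 7, 3, 8, 12, 11, 14, 5, 10]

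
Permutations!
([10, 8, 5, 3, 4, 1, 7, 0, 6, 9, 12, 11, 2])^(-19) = (0 7 6 8 1 5 2 12 10)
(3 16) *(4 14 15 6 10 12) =[0, 1, 2, 16, 14, 5, 10, 7, 8, 9, 12, 11, 4, 13, 15, 6, 3] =(3 16)(4 14 15 6 10 12)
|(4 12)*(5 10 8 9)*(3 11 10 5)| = 10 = |(3 11 10 8 9)(4 12)|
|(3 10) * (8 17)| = 2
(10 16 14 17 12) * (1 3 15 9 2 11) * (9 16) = (1 3 15 16 14 17 12 10 9 2 11) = [0, 3, 11, 15, 4, 5, 6, 7, 8, 2, 9, 1, 10, 13, 17, 16, 14, 12]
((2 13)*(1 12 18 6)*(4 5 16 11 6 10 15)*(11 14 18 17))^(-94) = (1 12 17 11 6)(4 18 5 10 16 15 14)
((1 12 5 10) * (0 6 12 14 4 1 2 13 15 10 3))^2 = ((0 6 12 5 3)(1 14 4)(2 13 15 10))^2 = (0 12 3 6 5)(1 4 14)(2 15)(10 13)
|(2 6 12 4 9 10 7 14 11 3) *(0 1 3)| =12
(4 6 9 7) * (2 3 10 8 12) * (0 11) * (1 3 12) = [11, 3, 12, 10, 6, 5, 9, 4, 1, 7, 8, 0, 2] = (0 11)(1 3 10 8)(2 12)(4 6 9 7)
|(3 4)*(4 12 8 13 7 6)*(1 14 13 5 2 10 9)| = 13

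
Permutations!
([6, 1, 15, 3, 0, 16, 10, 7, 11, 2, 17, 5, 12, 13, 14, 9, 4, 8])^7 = [16, 1, 15, 3, 5, 8, 4, 7, 10, 2, 0, 17, 12, 13, 14, 9, 11, 6]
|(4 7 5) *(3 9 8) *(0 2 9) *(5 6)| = |(0 2 9 8 3)(4 7 6 5)| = 20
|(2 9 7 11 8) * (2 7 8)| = |(2 9 8 7 11)| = 5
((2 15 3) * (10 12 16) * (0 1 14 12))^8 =(0 14 16)(1 12 10)(2 3 15)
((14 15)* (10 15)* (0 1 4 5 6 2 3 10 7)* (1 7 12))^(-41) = (0 7)(1 12 14 15 10 3 2 6 5 4)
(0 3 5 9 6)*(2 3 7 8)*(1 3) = (0 7 8 2 1 3 5 9 6) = [7, 3, 1, 5, 4, 9, 0, 8, 2, 6]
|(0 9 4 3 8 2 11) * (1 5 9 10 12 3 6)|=|(0 10 12 3 8 2 11)(1 5 9 4 6)|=35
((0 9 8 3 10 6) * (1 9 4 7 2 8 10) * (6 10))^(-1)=(10)(0 6 9 1 3 8 2 7 4)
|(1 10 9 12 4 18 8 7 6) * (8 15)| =|(1 10 9 12 4 18 15 8 7 6)| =10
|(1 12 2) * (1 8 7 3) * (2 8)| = |(1 12 8 7 3)| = 5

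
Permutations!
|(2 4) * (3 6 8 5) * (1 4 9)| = |(1 4 2 9)(3 6 8 5)| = 4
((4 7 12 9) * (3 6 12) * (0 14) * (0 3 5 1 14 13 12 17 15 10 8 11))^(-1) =(0 11 8 10 15 17 6 3 14 1 5 7 4 9 12 13)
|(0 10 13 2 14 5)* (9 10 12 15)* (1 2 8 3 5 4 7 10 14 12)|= |(0 1 2 12 15 9 14 4 7 10 13 8 3 5)|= 14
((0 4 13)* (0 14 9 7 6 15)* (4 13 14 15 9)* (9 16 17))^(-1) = (0 15 13)(4 14)(6 7 9 17 16)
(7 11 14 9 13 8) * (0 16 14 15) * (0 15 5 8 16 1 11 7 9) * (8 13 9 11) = [1, 8, 2, 3, 4, 13, 6, 7, 11, 9, 10, 5, 12, 16, 0, 15, 14] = (0 1 8 11 5 13 16 14)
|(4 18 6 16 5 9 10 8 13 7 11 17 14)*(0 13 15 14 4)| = |(0 13 7 11 17 4 18 6 16 5 9 10 8 15 14)| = 15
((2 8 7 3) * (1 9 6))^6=(9)(2 7)(3 8)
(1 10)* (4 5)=(1 10)(4 5)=[0, 10, 2, 3, 5, 4, 6, 7, 8, 9, 1]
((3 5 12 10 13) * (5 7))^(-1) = (3 13 10 12 5 7)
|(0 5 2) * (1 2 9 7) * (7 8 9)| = 10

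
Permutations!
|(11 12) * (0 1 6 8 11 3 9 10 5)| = |(0 1 6 8 11 12 3 9 10 5)| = 10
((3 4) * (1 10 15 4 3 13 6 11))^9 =((1 10 15 4 13 6 11))^9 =(1 15 13 11 10 4 6)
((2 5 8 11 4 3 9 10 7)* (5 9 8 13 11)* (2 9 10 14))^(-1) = (2 14 9 7 10)(3 4 11 13 5 8)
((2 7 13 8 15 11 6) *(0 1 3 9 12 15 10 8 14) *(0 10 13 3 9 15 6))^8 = ((0 1 9 12 6 2 7 3 15 11)(8 13 14 10))^8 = (0 15 7 6 9)(1 11 3 2 12)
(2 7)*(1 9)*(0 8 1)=(0 8 1 9)(2 7)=[8, 9, 7, 3, 4, 5, 6, 2, 1, 0]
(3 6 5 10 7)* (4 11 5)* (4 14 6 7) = [0, 1, 2, 7, 11, 10, 14, 3, 8, 9, 4, 5, 12, 13, 6] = (3 7)(4 11 5 10)(6 14)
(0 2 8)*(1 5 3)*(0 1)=(0 2 8 1 5 3)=[2, 5, 8, 0, 4, 3, 6, 7, 1]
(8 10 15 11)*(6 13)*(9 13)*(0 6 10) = (0 6 9 13 10 15 11 8) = [6, 1, 2, 3, 4, 5, 9, 7, 0, 13, 15, 8, 12, 10, 14, 11]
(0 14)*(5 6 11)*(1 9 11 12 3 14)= (0 1 9 11 5 6 12 3 14)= [1, 9, 2, 14, 4, 6, 12, 7, 8, 11, 10, 5, 3, 13, 0]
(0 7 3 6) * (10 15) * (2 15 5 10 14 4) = [7, 1, 15, 6, 2, 10, 0, 3, 8, 9, 5, 11, 12, 13, 4, 14] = (0 7 3 6)(2 15 14 4)(5 10)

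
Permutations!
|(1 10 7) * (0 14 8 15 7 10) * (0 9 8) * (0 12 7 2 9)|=20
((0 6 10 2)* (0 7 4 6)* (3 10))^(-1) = (2 10 3 6 4 7)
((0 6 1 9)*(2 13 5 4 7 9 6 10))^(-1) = (0 9 7 4 5 13 2 10)(1 6)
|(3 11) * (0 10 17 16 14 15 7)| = |(0 10 17 16 14 15 7)(3 11)| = 14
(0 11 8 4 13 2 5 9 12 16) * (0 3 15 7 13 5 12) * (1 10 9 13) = (0 11 8 4 5 13 2 12 16 3 15 7 1 10 9) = [11, 10, 12, 15, 5, 13, 6, 1, 4, 0, 9, 8, 16, 2, 14, 7, 3]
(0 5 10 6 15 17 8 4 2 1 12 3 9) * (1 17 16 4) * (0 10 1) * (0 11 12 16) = (0 5 1 16 4 2 17 8 11 12 3 9 10 6 15) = [5, 16, 17, 9, 2, 1, 15, 7, 11, 10, 6, 12, 3, 13, 14, 0, 4, 8]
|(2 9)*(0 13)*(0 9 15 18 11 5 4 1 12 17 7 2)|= 30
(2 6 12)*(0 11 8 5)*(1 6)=(0 11 8 5)(1 6 12 2)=[11, 6, 1, 3, 4, 0, 12, 7, 5, 9, 10, 8, 2]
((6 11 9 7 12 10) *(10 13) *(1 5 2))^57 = ((1 5 2)(6 11 9 7 12 13 10))^57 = (6 11 9 7 12 13 10)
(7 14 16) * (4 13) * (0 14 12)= (0 14 16 7 12)(4 13)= [14, 1, 2, 3, 13, 5, 6, 12, 8, 9, 10, 11, 0, 4, 16, 15, 7]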